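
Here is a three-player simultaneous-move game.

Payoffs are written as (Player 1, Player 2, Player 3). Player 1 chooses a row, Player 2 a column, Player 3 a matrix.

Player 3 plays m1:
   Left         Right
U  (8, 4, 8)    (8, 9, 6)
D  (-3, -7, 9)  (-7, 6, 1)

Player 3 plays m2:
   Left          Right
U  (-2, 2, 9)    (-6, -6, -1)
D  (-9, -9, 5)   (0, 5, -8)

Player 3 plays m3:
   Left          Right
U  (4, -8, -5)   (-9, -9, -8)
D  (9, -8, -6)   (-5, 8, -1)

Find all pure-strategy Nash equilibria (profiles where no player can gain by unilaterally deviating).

(U, Left, m2) and (U, Right, m1)

Mark each player's best response to every combination of opponents' strategies; a profile where every player is best-responding is a pure Nash equilibrium.
Player 1 against (Left, m1): payoffs 8, -3 → best response U.
Player 1 against (Left, m2): payoffs -2, -9 → best response U.
Player 1 against (Left, m3): payoffs 4, 9 → best response D.
Player 1 against (Right, m1): payoffs 8, -7 → best response U.
Player 1 against (Right, m2): payoffs -6, 0 → best response D.
Player 1 against (Right, m3): payoffs -9, -5 → best response D.
Player 2 against (U, m1): payoffs 4, 9 → best response Right.
Player 2 against (U, m2): payoffs 2, -6 → best response Left.
Player 2 against (U, m3): payoffs -8, -9 → best response Left.
Player 2 against (D, m1): payoffs -7, 6 → best response Right.
Player 2 against (D, m2): payoffs -9, 5 → best response Right.
Player 2 against (D, m3): payoffs -8, 8 → best response Right.
Player 3 against (U, Left): payoffs 8, 9, -5 → best response m2.
Player 3 against (U, Right): payoffs 6, -1, -8 → best response m1.
Player 3 against (D, Left): payoffs 9, 5, -6 → best response m1.
Player 3 against (D, Right): payoffs 1, -8, -1 → best response m1.
Mutual best responses: (U, Left, m2); (U, Right, m1).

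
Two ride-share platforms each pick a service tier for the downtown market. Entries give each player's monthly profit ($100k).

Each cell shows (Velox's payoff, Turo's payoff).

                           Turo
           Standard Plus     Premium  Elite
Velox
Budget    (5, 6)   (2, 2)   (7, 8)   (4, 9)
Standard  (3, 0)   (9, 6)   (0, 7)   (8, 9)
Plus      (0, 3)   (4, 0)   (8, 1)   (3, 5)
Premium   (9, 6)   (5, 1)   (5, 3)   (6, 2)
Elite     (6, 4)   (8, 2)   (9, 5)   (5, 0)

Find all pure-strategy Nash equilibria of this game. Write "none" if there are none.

Mark each player's best response to every combination of opponents' strategies; a profile where every player is best-responding is a pure Nash equilibrium.
Velox against Standard: payoffs 5, 3, 0, 9, 6 → best response Premium.
Velox against Plus: payoffs 2, 9, 4, 5, 8 → best response Standard.
Velox against Premium: payoffs 7, 0, 8, 5, 9 → best response Elite.
Velox against Elite: payoffs 4, 8, 3, 6, 5 → best response Standard.
Turo against Budget: payoffs 6, 2, 8, 9 → best response Elite.
Turo against Standard: payoffs 0, 6, 7, 9 → best response Elite.
Turo against Plus: payoffs 3, 0, 1, 5 → best response Elite.
Turo against Premium: payoffs 6, 1, 3, 2 → best response Standard.
Turo against Elite: payoffs 4, 2, 5, 0 → best response Premium.
Mutual best responses: (Standard, Elite); (Premium, Standard); (Elite, Premium).

(Standard, Elite); (Premium, Standard); (Elite, Premium)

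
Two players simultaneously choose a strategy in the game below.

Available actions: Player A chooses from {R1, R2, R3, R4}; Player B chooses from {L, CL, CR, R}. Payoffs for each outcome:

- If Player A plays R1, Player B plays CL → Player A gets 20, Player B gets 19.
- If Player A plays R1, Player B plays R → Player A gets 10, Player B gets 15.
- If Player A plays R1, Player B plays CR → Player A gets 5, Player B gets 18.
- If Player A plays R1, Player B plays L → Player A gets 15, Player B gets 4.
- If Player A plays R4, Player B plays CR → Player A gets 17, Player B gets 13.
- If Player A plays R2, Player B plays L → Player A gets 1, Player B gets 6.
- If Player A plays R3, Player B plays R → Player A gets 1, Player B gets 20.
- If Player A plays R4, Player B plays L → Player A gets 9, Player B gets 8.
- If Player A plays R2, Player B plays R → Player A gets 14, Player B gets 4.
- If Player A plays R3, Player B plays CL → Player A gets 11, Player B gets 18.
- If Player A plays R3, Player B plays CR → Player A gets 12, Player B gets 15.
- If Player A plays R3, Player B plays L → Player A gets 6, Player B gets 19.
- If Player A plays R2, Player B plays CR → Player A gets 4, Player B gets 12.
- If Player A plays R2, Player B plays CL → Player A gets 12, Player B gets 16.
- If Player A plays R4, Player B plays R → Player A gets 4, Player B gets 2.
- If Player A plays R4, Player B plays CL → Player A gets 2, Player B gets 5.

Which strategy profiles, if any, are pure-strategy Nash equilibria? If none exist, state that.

For each player, find the best response to each opponent profile; mutual best responses are the pure NE.
Player A against L: payoffs 15, 1, 6, 9 → best response R1.
Player A against CL: payoffs 20, 12, 11, 2 → best response R1.
Player A against CR: payoffs 5, 4, 12, 17 → best response R4.
Player A against R: payoffs 10, 14, 1, 4 → best response R2.
Player B against R1: payoffs 4, 19, 18, 15 → best response CL.
Player B against R2: payoffs 6, 16, 12, 4 → best response CL.
Player B against R3: payoffs 19, 18, 15, 20 → best response R.
Player B against R4: payoffs 8, 5, 13, 2 → best response CR.
Mutual best responses: (R1, CL); (R4, CR).

(R1, CL); (R4, CR)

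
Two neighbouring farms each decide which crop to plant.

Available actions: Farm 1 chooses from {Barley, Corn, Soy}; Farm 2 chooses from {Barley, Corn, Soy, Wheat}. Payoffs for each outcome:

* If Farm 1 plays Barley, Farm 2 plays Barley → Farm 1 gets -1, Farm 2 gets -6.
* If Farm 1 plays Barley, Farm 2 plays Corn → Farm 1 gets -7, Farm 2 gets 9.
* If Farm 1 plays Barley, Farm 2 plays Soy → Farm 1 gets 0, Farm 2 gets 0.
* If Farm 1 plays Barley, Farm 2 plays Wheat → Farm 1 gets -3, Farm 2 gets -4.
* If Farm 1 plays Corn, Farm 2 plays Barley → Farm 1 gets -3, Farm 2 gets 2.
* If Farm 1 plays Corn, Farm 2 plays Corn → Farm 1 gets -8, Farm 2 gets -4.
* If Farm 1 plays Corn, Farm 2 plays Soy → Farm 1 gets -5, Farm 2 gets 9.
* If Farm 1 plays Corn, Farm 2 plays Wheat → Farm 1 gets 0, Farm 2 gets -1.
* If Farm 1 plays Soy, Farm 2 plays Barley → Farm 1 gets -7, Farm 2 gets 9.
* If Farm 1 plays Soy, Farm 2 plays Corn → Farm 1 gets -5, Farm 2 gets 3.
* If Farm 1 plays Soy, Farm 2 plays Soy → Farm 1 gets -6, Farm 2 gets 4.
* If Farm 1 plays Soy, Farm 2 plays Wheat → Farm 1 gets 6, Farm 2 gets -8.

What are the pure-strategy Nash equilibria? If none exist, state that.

none

Check each profile: it is a Nash equilibrium iff no player can strictly gain by switching unilaterally.
(Barley, Barley): Farm 2 can switch to Corn (-6 → 9). Not NE.
(Barley, Corn): Farm 1 can switch to Soy (-7 → -5). Not NE.
(Barley, Soy): Farm 2 can switch to Corn (0 → 9). Not NE.
(Barley, Wheat): Farm 1 can switch to Corn (-3 → 0). Not NE.
(Corn, Barley): Farm 1 can switch to Barley (-3 → -1). Not NE.
(Corn, Corn): Farm 1 can switch to Barley (-8 → -7). Not NE.
(Corn, Soy): Farm 1 can switch to Barley (-5 → 0). Not NE.
(Corn, Wheat): Farm 1 can switch to Soy (0 → 6). Not NE.
(The remaining 4 profiles each have a profitable deviation by the same check.)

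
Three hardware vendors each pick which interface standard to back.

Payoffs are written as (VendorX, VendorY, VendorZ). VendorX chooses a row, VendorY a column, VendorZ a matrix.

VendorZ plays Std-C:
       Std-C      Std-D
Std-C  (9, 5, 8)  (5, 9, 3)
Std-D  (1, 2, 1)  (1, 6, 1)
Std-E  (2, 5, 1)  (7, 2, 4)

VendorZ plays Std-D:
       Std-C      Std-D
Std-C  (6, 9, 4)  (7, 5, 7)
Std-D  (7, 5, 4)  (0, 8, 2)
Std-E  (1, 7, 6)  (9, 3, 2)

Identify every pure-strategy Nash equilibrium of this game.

VendorX against (Std-C, Std-C): payoffs 9, 1, 2 → best response Std-C.
VendorX against (Std-C, Std-D): payoffs 6, 7, 1 → best response Std-D.
VendorX against (Std-D, Std-C): payoffs 5, 1, 7 → best response Std-E.
VendorX against (Std-D, Std-D): payoffs 7, 0, 9 → best response Std-E.
VendorY against (Std-C, Std-C): payoffs 5, 9 → best response Std-D.
VendorY against (Std-C, Std-D): payoffs 9, 5 → best response Std-C.
VendorY against (Std-D, Std-C): payoffs 2, 6 → best response Std-D.
VendorY against (Std-D, Std-D): payoffs 5, 8 → best response Std-D.
VendorY against (Std-E, Std-C): payoffs 5, 2 → best response Std-C.
VendorY against (Std-E, Std-D): payoffs 7, 3 → best response Std-C.
VendorZ against (Std-C, Std-C): payoffs 8, 4 → best response Std-C.
VendorZ against (Std-C, Std-D): payoffs 3, 7 → best response Std-D.
VendorZ against (Std-D, Std-C): payoffs 1, 4 → best response Std-D.
VendorZ against (Std-D, Std-D): payoffs 1, 2 → best response Std-D.
VendorZ against (Std-E, Std-C): payoffs 1, 6 → best response Std-D.
VendorZ against (Std-E, Std-D): payoffs 4, 2 → best response Std-C.
No profile is a mutual best response for all players.

No pure-strategy Nash equilibrium.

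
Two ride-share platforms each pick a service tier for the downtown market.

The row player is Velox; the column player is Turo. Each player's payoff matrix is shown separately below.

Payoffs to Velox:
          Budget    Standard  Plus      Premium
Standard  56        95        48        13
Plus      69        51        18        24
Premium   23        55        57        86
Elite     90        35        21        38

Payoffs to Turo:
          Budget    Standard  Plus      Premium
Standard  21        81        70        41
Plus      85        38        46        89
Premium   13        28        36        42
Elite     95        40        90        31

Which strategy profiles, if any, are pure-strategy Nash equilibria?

For each player, find the best response to each opponent profile; mutual best responses are the pure NE.
Velox against Budget: payoffs 56, 69, 23, 90 → best response Elite.
Velox against Standard: payoffs 95, 51, 55, 35 → best response Standard.
Velox against Plus: payoffs 48, 18, 57, 21 → best response Premium.
Velox against Premium: payoffs 13, 24, 86, 38 → best response Premium.
Turo against Standard: payoffs 21, 81, 70, 41 → best response Standard.
Turo against Plus: payoffs 85, 38, 46, 89 → best response Premium.
Turo against Premium: payoffs 13, 28, 36, 42 → best response Premium.
Turo against Elite: payoffs 95, 40, 90, 31 → best response Budget.
Mutual best responses: (Standard, Standard); (Premium, Premium); (Elite, Budget).

The pure Nash equilibria are (Standard, Standard); (Premium, Premium); (Elite, Budget).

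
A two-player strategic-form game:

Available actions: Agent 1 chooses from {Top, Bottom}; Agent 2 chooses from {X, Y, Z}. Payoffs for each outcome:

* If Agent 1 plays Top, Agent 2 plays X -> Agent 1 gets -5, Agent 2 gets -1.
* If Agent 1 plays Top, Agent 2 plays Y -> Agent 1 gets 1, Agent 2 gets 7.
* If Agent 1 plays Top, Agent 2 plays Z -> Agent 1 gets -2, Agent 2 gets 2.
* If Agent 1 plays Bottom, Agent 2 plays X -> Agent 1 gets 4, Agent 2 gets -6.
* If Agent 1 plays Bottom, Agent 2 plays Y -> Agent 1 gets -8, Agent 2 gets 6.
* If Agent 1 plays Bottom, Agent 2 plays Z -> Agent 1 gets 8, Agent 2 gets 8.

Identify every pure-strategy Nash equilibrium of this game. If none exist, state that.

Mark each player's best response to every combination of opponents' strategies; a profile where every player is best-responding is a pure Nash equilibrium.
Agent 1 against X: payoffs -5, 4 → best response Bottom.
Agent 1 against Y: payoffs 1, -8 → best response Top.
Agent 1 against Z: payoffs -2, 8 → best response Bottom.
Agent 2 against Top: payoffs -1, 7, 2 → best response Y.
Agent 2 against Bottom: payoffs -6, 6, 8 → best response Z.
Mutual best responses: (Top, Y); (Bottom, Z).

The pure Nash equilibria are (Top, Y), (Bottom, Z).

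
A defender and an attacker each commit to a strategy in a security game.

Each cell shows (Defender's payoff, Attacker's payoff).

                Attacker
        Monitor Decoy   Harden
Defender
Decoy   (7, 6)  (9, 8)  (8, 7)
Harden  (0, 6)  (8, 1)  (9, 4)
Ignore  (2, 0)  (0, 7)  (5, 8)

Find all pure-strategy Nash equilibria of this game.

(Decoy, Decoy)

(Decoy, Monitor): Attacker can switch to Decoy (6 → 8). Not NE.
(Decoy, Decoy): Defender gets 9, best alternative 8; Attacker gets 8, best alternative 7. No profitable deviation — NE.
(Decoy, Harden): Defender can switch to Harden (8 → 9). Not NE.
(Harden, Monitor): Defender can switch to Decoy (0 → 7). Not NE.
(Harden, Decoy): Defender can switch to Decoy (8 → 9). Not NE.
(Harden, Harden): Attacker can switch to Monitor (4 → 6). Not NE.
(Ignore, Monitor): Defender can switch to Decoy (2 → 7). Not NE.
(Ignore, Decoy): Defender can switch to Decoy (0 → 9). Not NE.
(Ignore, Harden): Defender can switch to Decoy (5 → 8). Not NE.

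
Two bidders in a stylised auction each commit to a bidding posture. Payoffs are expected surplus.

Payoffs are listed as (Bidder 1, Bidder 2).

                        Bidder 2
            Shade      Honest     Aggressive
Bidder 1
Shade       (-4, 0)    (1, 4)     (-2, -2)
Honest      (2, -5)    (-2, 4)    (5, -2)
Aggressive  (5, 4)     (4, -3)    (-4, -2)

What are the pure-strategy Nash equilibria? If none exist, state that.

(Shade, Shade): Bidder 1 can switch to Honest (-4 → 2). Not NE.
(Shade, Honest): Bidder 1 can switch to Aggressive (1 → 4). Not NE.
(Shade, Aggressive): Bidder 1 can switch to Honest (-2 → 5). Not NE.
(Honest, Shade): Bidder 1 can switch to Aggressive (2 → 5). Not NE.
(Honest, Honest): Bidder 1 can switch to Shade (-2 → 1). Not NE.
(Honest, Aggressive): Bidder 2 can switch to Honest (-2 → 4). Not NE.
(Aggressive, Shade): Bidder 1 gets 5, best alternative 2; Bidder 2 gets 4, best alternative -2. No profitable deviation — NE.
(Aggressive, Honest): Bidder 2 can switch to Shade (-3 → 4). Not NE.
(Aggressive, Aggressive): Bidder 1 can switch to Shade (-4 → -2). Not NE.

Pure NE: (Aggressive, Shade)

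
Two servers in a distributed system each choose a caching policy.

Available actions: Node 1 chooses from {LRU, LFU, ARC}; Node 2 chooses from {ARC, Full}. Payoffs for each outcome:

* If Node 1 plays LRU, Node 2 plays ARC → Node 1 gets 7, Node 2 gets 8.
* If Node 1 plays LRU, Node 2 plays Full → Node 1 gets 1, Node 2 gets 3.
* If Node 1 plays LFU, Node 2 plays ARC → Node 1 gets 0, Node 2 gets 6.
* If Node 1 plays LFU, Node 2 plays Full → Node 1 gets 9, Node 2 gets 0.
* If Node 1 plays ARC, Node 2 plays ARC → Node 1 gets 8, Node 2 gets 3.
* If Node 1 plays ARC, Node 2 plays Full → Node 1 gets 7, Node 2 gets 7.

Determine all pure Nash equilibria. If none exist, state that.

Node 1 against ARC: payoffs 7, 0, 8 → best response ARC.
Node 1 against Full: payoffs 1, 9, 7 → best response LFU.
Node 2 against LRU: payoffs 8, 3 → best response ARC.
Node 2 against LFU: payoffs 6, 0 → best response ARC.
Node 2 against ARC: payoffs 3, 7 → best response Full.
No profile is a mutual best response for all players.

There is no pure-strategy Nash equilibrium.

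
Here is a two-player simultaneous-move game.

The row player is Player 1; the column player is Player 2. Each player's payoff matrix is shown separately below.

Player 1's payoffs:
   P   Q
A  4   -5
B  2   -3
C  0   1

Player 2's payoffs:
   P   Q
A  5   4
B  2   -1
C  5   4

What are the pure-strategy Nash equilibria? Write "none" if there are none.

Player 1 against P: payoffs 4, 2, 0 → best response A.
Player 1 against Q: payoffs -5, -3, 1 → best response C.
Player 2 against A: payoffs 5, 4 → best response P.
Player 2 against B: payoffs 2, -1 → best response P.
Player 2 against C: payoffs 5, 4 → best response P.
Mutual best responses: (A, P).

The unique pure-strategy Nash equilibrium is (A, P).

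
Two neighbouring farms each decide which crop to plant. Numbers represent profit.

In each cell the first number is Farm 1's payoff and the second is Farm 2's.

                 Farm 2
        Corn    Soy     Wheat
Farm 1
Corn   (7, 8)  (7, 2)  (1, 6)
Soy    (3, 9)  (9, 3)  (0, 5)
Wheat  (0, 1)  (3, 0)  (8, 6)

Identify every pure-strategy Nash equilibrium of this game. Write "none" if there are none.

(Corn, Corn); (Wheat, Wheat)

For each player, find the best response to each opponent profile; mutual best responses are the pure NE.
Farm 1 against Corn: payoffs 7, 3, 0 → best response Corn.
Farm 1 against Soy: payoffs 7, 9, 3 → best response Soy.
Farm 1 against Wheat: payoffs 1, 0, 8 → best response Wheat.
Farm 2 against Corn: payoffs 8, 2, 6 → best response Corn.
Farm 2 against Soy: payoffs 9, 3, 5 → best response Corn.
Farm 2 against Wheat: payoffs 1, 0, 6 → best response Wheat.
Mutual best responses: (Corn, Corn); (Wheat, Wheat).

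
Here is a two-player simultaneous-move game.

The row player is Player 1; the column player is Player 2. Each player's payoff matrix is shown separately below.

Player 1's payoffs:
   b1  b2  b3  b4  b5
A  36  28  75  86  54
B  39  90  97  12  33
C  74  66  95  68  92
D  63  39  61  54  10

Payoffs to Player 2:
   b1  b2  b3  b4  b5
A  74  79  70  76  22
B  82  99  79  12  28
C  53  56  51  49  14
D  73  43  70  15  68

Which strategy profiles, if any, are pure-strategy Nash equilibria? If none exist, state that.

(B, b2)

(A, b1): Player 1 can switch to B (36 → 39). Not NE.
(A, b2): Player 1 can switch to B (28 → 90). Not NE.
(A, b3): Player 1 can switch to B (75 → 97). Not NE.
(A, b4): Player 2 can switch to b2 (76 → 79). Not NE.
(A, b5): Player 1 can switch to C (54 → 92). Not NE.
(B, b1): Player 1 can switch to C (39 → 74). Not NE.
(B, b2): Player 1 gets 90, best alternative 66; Player 2 gets 99, best alternative 82. No profitable deviation — NE.
(B, b3): Player 2 can switch to b1 (79 → 82). Not NE.
(B, b4): Player 1 can switch to A (12 → 86). Not NE.
(The remaining 11 profiles each have a profitable deviation by the same check.)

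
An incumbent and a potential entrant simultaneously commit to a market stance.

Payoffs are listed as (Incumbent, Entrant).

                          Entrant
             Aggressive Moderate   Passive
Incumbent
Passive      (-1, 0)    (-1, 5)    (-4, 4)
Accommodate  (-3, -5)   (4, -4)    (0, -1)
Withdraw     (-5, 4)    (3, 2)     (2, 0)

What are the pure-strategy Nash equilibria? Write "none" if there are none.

For each player, find the best response to each opponent profile; mutual best responses are the pure NE.
Incumbent against Aggressive: payoffs -1, -3, -5 → best response Passive.
Incumbent against Moderate: payoffs -1, 4, 3 → best response Accommodate.
Incumbent against Passive: payoffs -4, 0, 2 → best response Withdraw.
Entrant against Passive: payoffs 0, 5, 4 → best response Moderate.
Entrant against Accommodate: payoffs -5, -4, -1 → best response Passive.
Entrant against Withdraw: payoffs 4, 2, 0 → best response Aggressive.
No profile is a mutual best response for all players.

none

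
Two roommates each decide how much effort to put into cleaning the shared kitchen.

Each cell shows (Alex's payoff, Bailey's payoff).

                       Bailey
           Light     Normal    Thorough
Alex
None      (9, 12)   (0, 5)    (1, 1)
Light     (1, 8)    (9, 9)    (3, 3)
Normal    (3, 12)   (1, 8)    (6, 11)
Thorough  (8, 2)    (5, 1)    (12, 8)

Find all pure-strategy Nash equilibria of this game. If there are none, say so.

(None, Light) and (Light, Normal) and (Thorough, Thorough)

Alex against Light: payoffs 9, 1, 3, 8 → best response None.
Alex against Normal: payoffs 0, 9, 1, 5 → best response Light.
Alex against Thorough: payoffs 1, 3, 6, 12 → best response Thorough.
Bailey against None: payoffs 12, 5, 1 → best response Light.
Bailey against Light: payoffs 8, 9, 3 → best response Normal.
Bailey against Normal: payoffs 12, 8, 11 → best response Light.
Bailey against Thorough: payoffs 2, 1, 8 → best response Thorough.
Mutual best responses: (None, Light); (Light, Normal); (Thorough, Thorough).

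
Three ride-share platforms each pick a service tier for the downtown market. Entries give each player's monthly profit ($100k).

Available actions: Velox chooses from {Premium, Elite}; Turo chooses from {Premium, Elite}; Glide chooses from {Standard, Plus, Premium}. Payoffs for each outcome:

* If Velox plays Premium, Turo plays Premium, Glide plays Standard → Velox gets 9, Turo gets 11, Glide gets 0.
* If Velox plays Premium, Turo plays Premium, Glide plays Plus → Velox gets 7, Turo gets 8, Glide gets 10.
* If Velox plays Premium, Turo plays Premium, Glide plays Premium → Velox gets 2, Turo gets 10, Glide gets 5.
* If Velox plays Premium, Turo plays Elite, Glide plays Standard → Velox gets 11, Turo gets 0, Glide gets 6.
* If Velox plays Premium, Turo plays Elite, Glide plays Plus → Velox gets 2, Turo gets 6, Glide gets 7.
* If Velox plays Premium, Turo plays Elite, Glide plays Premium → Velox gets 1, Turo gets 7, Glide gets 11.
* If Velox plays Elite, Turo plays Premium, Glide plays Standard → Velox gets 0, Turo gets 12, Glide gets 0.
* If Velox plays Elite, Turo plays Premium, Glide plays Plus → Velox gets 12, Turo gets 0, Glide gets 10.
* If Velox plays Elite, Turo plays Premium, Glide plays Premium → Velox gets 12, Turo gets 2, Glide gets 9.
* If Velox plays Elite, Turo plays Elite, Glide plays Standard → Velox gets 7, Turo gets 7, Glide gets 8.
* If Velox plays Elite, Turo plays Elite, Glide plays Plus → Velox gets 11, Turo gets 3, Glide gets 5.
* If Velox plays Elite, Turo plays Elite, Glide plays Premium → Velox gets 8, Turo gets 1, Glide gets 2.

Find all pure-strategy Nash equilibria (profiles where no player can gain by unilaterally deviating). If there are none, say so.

none

Velox against (Premium, Standard): payoffs 9, 0 → best response Premium.
Velox against (Premium, Plus): payoffs 7, 12 → best response Elite.
Velox against (Premium, Premium): payoffs 2, 12 → best response Elite.
Velox against (Elite, Standard): payoffs 11, 7 → best response Premium.
Velox against (Elite, Plus): payoffs 2, 11 → best response Elite.
Velox against (Elite, Premium): payoffs 1, 8 → best response Elite.
Turo against (Premium, Standard): payoffs 11, 0 → best response Premium.
Turo against (Premium, Plus): payoffs 8, 6 → best response Premium.
Turo against (Premium, Premium): payoffs 10, 7 → best response Premium.
Turo against (Elite, Standard): payoffs 12, 7 → best response Premium.
Turo against (Elite, Plus): payoffs 0, 3 → best response Elite.
Turo against (Elite, Premium): payoffs 2, 1 → best response Premium.
Glide against (Premium, Premium): payoffs 0, 10, 5 → best response Plus.
Glide against (Premium, Elite): payoffs 6, 7, 11 → best response Premium.
Glide against (Elite, Premium): payoffs 0, 10, 9 → best response Plus.
Glide against (Elite, Elite): payoffs 8, 5, 2 → best response Standard.
No profile is a mutual best response for all players.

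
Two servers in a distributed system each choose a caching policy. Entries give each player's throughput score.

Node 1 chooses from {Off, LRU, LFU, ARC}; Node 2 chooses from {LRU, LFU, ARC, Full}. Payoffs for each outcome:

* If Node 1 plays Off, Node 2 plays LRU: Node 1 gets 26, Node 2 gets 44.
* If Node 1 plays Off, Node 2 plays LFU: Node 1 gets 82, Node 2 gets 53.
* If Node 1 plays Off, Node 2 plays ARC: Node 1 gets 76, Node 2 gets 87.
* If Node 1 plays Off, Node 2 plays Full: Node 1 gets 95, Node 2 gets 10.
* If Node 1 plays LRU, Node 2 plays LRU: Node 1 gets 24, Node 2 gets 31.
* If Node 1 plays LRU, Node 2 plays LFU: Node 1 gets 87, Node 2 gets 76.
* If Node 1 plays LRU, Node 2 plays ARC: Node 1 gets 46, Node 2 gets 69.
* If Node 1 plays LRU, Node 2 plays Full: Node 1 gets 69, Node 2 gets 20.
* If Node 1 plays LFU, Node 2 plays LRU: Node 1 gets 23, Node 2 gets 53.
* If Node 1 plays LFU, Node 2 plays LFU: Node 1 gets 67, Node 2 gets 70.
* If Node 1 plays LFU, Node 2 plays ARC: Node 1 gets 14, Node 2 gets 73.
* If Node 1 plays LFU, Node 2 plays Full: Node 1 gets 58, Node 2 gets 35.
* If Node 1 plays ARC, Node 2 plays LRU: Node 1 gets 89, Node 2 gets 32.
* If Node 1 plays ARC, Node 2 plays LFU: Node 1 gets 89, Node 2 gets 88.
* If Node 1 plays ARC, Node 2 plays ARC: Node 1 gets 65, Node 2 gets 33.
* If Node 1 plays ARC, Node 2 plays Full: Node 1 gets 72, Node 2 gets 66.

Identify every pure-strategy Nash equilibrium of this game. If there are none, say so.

(Off, ARC); (ARC, LFU)

Node 1 against LRU: payoffs 26, 24, 23, 89 → best response ARC.
Node 1 against LFU: payoffs 82, 87, 67, 89 → best response ARC.
Node 1 against ARC: payoffs 76, 46, 14, 65 → best response Off.
Node 1 against Full: payoffs 95, 69, 58, 72 → best response Off.
Node 2 against Off: payoffs 44, 53, 87, 10 → best response ARC.
Node 2 against LRU: payoffs 31, 76, 69, 20 → best response LFU.
Node 2 against LFU: payoffs 53, 70, 73, 35 → best response ARC.
Node 2 against ARC: payoffs 32, 88, 33, 66 → best response LFU.
Mutual best responses: (Off, ARC); (ARC, LFU).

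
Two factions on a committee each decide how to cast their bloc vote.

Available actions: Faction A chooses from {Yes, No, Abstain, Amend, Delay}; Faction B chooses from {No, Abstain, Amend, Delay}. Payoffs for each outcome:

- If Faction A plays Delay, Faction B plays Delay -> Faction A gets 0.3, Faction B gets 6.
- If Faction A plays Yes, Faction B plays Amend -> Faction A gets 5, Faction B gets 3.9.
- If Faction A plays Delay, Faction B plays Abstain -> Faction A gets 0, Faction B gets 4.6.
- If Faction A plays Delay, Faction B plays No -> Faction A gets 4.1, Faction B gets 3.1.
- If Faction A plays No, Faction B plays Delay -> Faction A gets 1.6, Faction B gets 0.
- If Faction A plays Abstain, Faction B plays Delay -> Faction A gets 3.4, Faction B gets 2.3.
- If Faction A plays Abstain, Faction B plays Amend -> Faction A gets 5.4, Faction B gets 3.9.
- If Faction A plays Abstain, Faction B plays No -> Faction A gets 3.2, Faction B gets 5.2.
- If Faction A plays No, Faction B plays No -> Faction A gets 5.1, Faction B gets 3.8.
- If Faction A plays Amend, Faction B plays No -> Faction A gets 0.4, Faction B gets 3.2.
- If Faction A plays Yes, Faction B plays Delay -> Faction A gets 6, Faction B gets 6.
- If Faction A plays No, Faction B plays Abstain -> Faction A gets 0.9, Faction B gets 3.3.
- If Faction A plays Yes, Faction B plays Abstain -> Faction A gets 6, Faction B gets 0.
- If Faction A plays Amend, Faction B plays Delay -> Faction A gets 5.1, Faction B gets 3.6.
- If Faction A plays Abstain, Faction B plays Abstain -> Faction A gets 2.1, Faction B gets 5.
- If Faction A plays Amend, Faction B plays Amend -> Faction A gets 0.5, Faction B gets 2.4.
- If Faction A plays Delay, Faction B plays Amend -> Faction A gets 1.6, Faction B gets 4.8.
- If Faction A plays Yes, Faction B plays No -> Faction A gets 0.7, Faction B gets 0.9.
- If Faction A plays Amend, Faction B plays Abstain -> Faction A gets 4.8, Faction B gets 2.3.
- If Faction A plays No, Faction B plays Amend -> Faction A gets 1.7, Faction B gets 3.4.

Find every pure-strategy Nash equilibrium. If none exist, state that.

(Yes, No): Faction A can switch to No (0.7 → 5.1). Not NE.
(Yes, Abstain): Faction B can switch to No (0 → 0.9). Not NE.
(Yes, Amend): Faction A can switch to Abstain (5 → 5.4). Not NE.
(Yes, Delay): Faction A gets 6, best alternative 5.1; Faction B gets 6, best alternative 3.9. No profitable deviation — NE.
(No, No): Faction A gets 5.1, best alternative 4.1; Faction B gets 3.8, best alternative 3.4. No profitable deviation — NE.
(No, Abstain): Faction A can switch to Yes (0.9 → 6). Not NE.
(No, Amend): Faction A can switch to Yes (1.7 → 5). Not NE.
(No, Delay): Faction A can switch to Yes (1.6 → 6). Not NE.
(Abstain, No): Faction A can switch to No (3.2 → 5.1). Not NE.
(Abstain, Abstain): Faction A can switch to Yes (2.1 → 6). Not NE.
(The remaining 10 profiles each have a profitable deviation by the same check.)

The pure Nash equilibria are (Yes, Delay); (No, No).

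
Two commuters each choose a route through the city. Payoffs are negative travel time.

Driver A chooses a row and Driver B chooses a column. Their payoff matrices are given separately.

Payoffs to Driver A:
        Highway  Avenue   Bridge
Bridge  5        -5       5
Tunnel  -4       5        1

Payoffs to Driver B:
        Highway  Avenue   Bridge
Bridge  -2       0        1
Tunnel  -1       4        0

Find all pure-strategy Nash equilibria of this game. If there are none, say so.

Driver A against Highway: payoffs 5, -4 → best response Bridge.
Driver A against Avenue: payoffs -5, 5 → best response Tunnel.
Driver A against Bridge: payoffs 5, 1 → best response Bridge.
Driver B against Bridge: payoffs -2, 0, 1 → best response Bridge.
Driver B against Tunnel: payoffs -1, 4, 0 → best response Avenue.
Mutual best responses: (Bridge, Bridge); (Tunnel, Avenue).

Pure-strategy Nash equilibria: (Bridge, Bridge); (Tunnel, Avenue)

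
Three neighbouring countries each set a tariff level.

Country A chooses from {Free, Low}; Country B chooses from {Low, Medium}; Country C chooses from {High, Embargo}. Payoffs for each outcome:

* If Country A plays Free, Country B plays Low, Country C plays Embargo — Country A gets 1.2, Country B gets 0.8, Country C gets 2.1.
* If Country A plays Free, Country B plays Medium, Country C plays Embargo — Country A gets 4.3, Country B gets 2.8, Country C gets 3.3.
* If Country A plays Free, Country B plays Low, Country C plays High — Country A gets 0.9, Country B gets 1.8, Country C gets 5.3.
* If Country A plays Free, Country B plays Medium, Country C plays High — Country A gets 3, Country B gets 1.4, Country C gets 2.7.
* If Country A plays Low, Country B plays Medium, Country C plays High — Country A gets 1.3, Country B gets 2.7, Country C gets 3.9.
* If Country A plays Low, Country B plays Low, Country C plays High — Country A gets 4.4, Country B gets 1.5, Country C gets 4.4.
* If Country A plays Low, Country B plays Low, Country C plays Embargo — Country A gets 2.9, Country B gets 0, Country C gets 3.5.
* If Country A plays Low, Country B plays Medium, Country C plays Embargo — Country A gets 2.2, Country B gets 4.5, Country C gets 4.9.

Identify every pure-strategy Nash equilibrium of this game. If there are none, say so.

(Free, Medium, Embargo)

(Free, Low, High): Country A can switch to Low (0.9 → 4.4). Not NE.
(Free, Low, Embargo): Country A can switch to Low (1.2 → 2.9). Not NE.
(Free, Medium, High): Country B can switch to Low (1.4 → 1.8). Not NE.
(Free, Medium, Embargo): Country A gets 4.3, best alternative 2.2; Country B gets 2.8, best alternative 0.8; Country C gets 3.3, best alternative 2.7. No profitable deviation — NE.
(Low, Low, High): Country B can switch to Medium (1.5 → 2.7). Not NE.
(Low, Low, Embargo): Country B can switch to Medium (0 → 4.5). Not NE.
(Low, Medium, High): Country A can switch to Free (1.3 → 3). Not NE.
(Low, Medium, Embargo): Country A can switch to Free (2.2 → 4.3). Not NE.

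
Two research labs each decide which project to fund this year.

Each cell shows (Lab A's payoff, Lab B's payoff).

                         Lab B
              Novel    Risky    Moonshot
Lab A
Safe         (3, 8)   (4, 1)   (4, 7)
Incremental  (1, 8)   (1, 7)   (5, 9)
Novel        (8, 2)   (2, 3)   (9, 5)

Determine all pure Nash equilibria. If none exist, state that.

Check each profile: it is a Nash equilibrium iff no player can strictly gain by switching unilaterally.
(Safe, Novel): Lab A can switch to Novel (3 → 8). Not NE.
(Safe, Risky): Lab B can switch to Novel (1 → 8). Not NE.
(Safe, Moonshot): Lab A can switch to Incremental (4 → 5). Not NE.
(Incremental, Novel): Lab A can switch to Safe (1 → 3). Not NE.
(Incremental, Risky): Lab A can switch to Safe (1 → 4). Not NE.
(Incremental, Moonshot): Lab A can switch to Novel (5 → 9). Not NE.
(Novel, Novel): Lab B can switch to Risky (2 → 3). Not NE.
(Novel, Risky): Lab A can switch to Safe (2 → 4). Not NE.
(Novel, Moonshot): Lab A gets 9, best alternative 5; Lab B gets 5, best alternative 3. No profitable deviation — NE.

The unique pure-strategy Nash equilibrium is (Novel, Moonshot).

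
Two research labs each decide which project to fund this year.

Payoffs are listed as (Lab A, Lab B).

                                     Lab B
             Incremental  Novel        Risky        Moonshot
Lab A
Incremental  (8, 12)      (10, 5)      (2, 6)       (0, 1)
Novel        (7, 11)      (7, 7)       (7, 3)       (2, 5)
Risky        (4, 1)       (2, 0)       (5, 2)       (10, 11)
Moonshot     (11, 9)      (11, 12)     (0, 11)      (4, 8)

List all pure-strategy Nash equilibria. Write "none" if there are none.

Lab A against Incremental: payoffs 8, 7, 4, 11 → best response Moonshot.
Lab A against Novel: payoffs 10, 7, 2, 11 → best response Moonshot.
Lab A against Risky: payoffs 2, 7, 5, 0 → best response Novel.
Lab A against Moonshot: payoffs 0, 2, 10, 4 → best response Risky.
Lab B against Incremental: payoffs 12, 5, 6, 1 → best response Incremental.
Lab B against Novel: payoffs 11, 7, 3, 5 → best response Incremental.
Lab B against Risky: payoffs 1, 0, 2, 11 → best response Moonshot.
Lab B against Moonshot: payoffs 9, 12, 11, 8 → best response Novel.
Mutual best responses: (Risky, Moonshot); (Moonshot, Novel).

The pure Nash equilibria are (Risky, Moonshot) and (Moonshot, Novel).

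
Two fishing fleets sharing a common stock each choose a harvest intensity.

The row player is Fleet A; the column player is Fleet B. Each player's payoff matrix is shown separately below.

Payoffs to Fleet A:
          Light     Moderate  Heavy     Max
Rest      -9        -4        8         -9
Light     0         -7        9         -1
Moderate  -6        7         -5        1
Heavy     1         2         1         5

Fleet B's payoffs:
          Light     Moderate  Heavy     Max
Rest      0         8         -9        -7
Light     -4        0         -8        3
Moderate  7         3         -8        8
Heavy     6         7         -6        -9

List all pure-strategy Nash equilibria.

none

(Rest, Light): Fleet A can switch to Light (-9 → 0). Not NE.
(Rest, Moderate): Fleet A can switch to Moderate (-4 → 7). Not NE.
(Rest, Heavy): Fleet A can switch to Light (8 → 9). Not NE.
(Rest, Max): Fleet A can switch to Light (-9 → -1). Not NE.
(Light, Light): Fleet A can switch to Heavy (0 → 1). Not NE.
(Light, Moderate): Fleet A can switch to Rest (-7 → -4). Not NE.
(Light, Heavy): Fleet B can switch to Light (-8 → -4). Not NE.
(Light, Max): Fleet A can switch to Moderate (-1 → 1). Not NE.
(Moderate, Light): Fleet A can switch to Light (-6 → 0). Not NE.
(Moderate, Moderate): Fleet B can switch to Light (3 → 7). Not NE.
(The remaining 6 profiles each have a profitable deviation by the same check.)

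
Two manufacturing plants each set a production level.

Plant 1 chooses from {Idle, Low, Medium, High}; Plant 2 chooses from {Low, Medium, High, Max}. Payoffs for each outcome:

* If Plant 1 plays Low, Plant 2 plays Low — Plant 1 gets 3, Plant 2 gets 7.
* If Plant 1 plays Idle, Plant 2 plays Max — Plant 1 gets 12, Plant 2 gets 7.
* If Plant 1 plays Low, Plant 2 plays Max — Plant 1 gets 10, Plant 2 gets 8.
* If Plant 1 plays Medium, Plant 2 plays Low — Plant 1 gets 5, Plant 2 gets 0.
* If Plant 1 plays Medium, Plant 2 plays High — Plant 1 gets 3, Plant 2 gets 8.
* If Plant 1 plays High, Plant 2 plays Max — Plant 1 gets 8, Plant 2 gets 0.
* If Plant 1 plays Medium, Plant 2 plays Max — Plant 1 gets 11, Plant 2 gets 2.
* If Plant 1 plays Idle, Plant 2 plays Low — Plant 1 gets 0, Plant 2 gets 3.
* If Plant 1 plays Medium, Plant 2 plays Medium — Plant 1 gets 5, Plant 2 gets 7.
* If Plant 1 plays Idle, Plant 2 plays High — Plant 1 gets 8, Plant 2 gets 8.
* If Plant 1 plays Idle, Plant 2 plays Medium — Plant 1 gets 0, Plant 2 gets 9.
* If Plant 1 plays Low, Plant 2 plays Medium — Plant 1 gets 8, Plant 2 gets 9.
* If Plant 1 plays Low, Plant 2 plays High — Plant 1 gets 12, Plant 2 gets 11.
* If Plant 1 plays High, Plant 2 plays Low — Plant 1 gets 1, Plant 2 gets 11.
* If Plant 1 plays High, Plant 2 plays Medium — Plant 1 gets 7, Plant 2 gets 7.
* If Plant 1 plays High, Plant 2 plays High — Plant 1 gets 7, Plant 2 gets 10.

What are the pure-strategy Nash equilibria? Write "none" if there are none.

(Low, High)

(Idle, Low): Plant 1 can switch to Low (0 → 3). Not NE.
(Idle, Medium): Plant 1 can switch to Low (0 → 8). Not NE.
(Idle, High): Plant 1 can switch to Low (8 → 12). Not NE.
(Idle, Max): Plant 2 can switch to Medium (7 → 9). Not NE.
(Low, Low): Plant 1 can switch to Medium (3 → 5). Not NE.
(Low, Medium): Plant 2 can switch to High (9 → 11). Not NE.
(Low, High): Plant 1 gets 12, best alternative 8; Plant 2 gets 11, best alternative 9. No profitable deviation — NE.
(The remaining 9 profiles each have a profitable deviation by the same check.)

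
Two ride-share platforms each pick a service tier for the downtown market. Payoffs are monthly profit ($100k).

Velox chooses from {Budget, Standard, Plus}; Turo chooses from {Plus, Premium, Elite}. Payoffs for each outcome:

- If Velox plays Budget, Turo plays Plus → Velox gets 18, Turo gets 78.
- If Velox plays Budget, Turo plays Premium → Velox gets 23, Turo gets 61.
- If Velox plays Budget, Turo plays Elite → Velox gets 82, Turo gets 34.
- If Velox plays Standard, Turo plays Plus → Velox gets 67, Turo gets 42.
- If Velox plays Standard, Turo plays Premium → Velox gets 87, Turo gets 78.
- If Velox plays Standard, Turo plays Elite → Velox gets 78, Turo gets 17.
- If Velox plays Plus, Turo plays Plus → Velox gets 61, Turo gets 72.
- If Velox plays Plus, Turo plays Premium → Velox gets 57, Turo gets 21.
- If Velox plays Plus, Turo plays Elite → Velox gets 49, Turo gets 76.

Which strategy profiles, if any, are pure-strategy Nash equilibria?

Pure NE: (Standard, Premium)

For each strategy profile, look for a profitable unilateral deviation.
(Budget, Plus): Velox can switch to Standard (18 → 67). Not NE.
(Budget, Premium): Velox can switch to Standard (23 → 87). Not NE.
(Budget, Elite): Turo can switch to Plus (34 → 78). Not NE.
(Standard, Plus): Turo can switch to Premium (42 → 78). Not NE.
(Standard, Premium): Velox gets 87, best alternative 57; Turo gets 78, best alternative 42. No profitable deviation — NE.
(Standard, Elite): Velox can switch to Budget (78 → 82). Not NE.
(Plus, Plus): Velox can switch to Standard (61 → 67). Not NE.
(The remaining 2 profiles each have a profitable deviation by the same check.)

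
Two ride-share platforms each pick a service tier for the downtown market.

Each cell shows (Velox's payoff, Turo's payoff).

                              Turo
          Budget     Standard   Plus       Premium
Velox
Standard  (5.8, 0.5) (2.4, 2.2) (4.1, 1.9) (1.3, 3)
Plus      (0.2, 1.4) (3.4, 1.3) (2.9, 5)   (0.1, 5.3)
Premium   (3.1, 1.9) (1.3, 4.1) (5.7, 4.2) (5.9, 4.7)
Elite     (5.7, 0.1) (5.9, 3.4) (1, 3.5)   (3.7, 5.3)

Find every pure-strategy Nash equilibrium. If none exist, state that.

Check each profile: it is a Nash equilibrium iff no player can strictly gain by switching unilaterally.
(Standard, Budget): Turo can switch to Standard (0.5 → 2.2). Not NE.
(Standard, Standard): Velox can switch to Plus (2.4 → 3.4). Not NE.
(Standard, Plus): Velox can switch to Premium (4.1 → 5.7). Not NE.
(Standard, Premium): Velox can switch to Premium (1.3 → 5.9). Not NE.
(Plus, Budget): Velox can switch to Standard (0.2 → 5.8). Not NE.
(Plus, Standard): Velox can switch to Elite (3.4 → 5.9). Not NE.
(Premium, Premium): Velox gets 5.9, best alternative 3.7; Turo gets 4.7, best alternative 4.2. No profitable deviation — NE.
(The remaining 9 profiles each have a profitable deviation by the same check.)

Pure NE: (Premium, Premium)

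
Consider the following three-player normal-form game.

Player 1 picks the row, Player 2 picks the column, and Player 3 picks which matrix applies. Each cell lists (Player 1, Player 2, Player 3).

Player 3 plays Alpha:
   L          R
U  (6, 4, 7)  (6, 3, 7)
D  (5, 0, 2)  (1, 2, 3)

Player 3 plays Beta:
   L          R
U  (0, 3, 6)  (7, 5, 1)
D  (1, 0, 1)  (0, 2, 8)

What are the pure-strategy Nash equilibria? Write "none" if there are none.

The unique pure-strategy Nash equilibrium is (U, L, Alpha).

Player 1 against (L, Alpha): payoffs 6, 5 → best response U.
Player 1 against (L, Beta): payoffs 0, 1 → best response D.
Player 1 against (R, Alpha): payoffs 6, 1 → best response U.
Player 1 against (R, Beta): payoffs 7, 0 → best response U.
Player 2 against (U, Alpha): payoffs 4, 3 → best response L.
Player 2 against (U, Beta): payoffs 3, 5 → best response R.
Player 2 against (D, Alpha): payoffs 0, 2 → best response R.
Player 2 against (D, Beta): payoffs 0, 2 → best response R.
Player 3 against (U, L): payoffs 7, 6 → best response Alpha.
Player 3 against (U, R): payoffs 7, 1 → best response Alpha.
Player 3 against (D, L): payoffs 2, 1 → best response Alpha.
Player 3 against (D, R): payoffs 3, 8 → best response Beta.
Mutual best responses: (U, L, Alpha).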